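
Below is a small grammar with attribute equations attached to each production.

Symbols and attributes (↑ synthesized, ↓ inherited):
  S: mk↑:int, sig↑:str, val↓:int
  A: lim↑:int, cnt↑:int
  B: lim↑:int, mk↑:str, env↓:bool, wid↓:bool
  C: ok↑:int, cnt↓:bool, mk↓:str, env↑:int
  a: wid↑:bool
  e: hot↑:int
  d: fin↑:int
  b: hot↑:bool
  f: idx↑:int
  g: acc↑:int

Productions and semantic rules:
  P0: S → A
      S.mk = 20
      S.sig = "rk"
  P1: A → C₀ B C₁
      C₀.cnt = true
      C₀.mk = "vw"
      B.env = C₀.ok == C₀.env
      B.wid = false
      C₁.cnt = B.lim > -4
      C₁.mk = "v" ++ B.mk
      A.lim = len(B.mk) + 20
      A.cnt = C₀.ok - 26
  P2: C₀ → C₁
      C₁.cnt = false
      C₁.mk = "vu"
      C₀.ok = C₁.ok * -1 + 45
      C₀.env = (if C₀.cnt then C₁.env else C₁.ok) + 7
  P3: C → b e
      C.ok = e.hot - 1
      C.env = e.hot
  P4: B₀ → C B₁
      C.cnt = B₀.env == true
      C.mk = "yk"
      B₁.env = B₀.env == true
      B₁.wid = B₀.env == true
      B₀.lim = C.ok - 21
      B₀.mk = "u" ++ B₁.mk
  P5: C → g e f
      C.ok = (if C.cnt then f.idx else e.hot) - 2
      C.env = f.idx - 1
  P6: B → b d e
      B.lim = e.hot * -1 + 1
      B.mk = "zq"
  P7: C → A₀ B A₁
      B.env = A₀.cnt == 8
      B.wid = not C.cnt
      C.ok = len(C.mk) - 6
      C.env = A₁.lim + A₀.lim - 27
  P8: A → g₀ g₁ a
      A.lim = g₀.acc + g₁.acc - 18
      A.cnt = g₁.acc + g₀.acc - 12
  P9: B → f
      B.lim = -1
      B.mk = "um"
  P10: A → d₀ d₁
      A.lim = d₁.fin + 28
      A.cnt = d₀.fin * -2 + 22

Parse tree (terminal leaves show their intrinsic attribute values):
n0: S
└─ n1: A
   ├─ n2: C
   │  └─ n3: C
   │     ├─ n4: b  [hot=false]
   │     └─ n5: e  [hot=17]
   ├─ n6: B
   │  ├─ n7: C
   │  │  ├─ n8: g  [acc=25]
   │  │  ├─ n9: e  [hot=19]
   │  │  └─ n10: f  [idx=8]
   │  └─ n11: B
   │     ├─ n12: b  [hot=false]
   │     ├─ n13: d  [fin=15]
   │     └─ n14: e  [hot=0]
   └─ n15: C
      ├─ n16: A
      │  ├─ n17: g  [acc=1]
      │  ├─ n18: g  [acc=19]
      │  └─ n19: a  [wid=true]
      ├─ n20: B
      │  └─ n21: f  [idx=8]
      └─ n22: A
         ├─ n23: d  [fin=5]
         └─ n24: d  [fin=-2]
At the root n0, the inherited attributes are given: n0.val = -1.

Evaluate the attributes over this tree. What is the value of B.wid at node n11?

false

1. n0.val = -1  [given at root]
2. n2.cnt = true  [true]
3. n2.mk = "vw"  ["vw"]
4. n3.cnt = false  [false]
5. n3.mk = "vu"  ["vu"]
6. n4.hot = false  [terminal]
7. n5.hot = 17  [terminal]
8. n3.ok = 16  [e.hot - 1]
9. n3.env = 17  [e.hot]
10. n2.ok = 29  [C₁.ok * -1 + 45]
11. n2.env = 24  [(if C₀.cnt then C₁.env else C₁.ok) + 7]
12. n6.env = false  [C₀.ok == C₀.env]
13. n6.wid = false  [false]
14. n7.cnt = false  [B₀.env == true]
15. n7.mk = "yk"  ["yk"]
16. n8.acc = 25  [terminal]
17. n9.hot = 19  [terminal]
18. n10.idx = 8  [terminal]
19. n7.ok = 17  [(if C.cnt then f.idx else e.hot) - 2]
20. n7.env = 7  [f.idx - 1]
21. n11.env = false  [B₀.env == true]
22. n11.wid = false  [B₀.env == true]
23. n12.hot = false  [terminal]
24. n13.fin = 15  [terminal]
25. n14.hot = 0  [terminal]
26. n11.lim = 1  [e.hot * -1 + 1]
27. n11.mk = "zq"  ["zq"]
28. n6.lim = -4  [C.ok - 21]
29. n6.mk = "uzq"  ["u" ++ B₁.mk]
30. n15.cnt = false  [B.lim > -4]
31. n15.mk = "vuzq"  ["v" ++ B.mk]
32. n17.acc = 1  [terminal]
33. n18.acc = 19  [terminal]
34. n19.wid = true  [terminal]
35. n16.lim = 2  [g₀.acc + g₁.acc - 18]
36. n16.cnt = 8  [g₁.acc + g₀.acc - 12]
37. n20.env = true  [A₀.cnt == 8]
38. n20.wid = true  [not C.cnt]
39. n21.idx = 8  [terminal]
40. n20.lim = -1  [-1]
41. n20.mk = "um"  ["um"]
42. n23.fin = 5  [terminal]
43. n24.fin = -2  [terminal]
44. n22.lim = 26  [d₁.fin + 28]
45. n22.cnt = 12  [d₀.fin * -2 + 22]
46. n15.ok = -2  [len(C.mk) - 6]
47. n15.env = 1  [A₁.lim + A₀.lim - 27]
48. n1.lim = 23  [len(B.mk) + 20]
49. n1.cnt = 3  [C₀.ok - 26]
50. n0.mk = 20  [20]
51. n0.sig = "rk"  ["rk"]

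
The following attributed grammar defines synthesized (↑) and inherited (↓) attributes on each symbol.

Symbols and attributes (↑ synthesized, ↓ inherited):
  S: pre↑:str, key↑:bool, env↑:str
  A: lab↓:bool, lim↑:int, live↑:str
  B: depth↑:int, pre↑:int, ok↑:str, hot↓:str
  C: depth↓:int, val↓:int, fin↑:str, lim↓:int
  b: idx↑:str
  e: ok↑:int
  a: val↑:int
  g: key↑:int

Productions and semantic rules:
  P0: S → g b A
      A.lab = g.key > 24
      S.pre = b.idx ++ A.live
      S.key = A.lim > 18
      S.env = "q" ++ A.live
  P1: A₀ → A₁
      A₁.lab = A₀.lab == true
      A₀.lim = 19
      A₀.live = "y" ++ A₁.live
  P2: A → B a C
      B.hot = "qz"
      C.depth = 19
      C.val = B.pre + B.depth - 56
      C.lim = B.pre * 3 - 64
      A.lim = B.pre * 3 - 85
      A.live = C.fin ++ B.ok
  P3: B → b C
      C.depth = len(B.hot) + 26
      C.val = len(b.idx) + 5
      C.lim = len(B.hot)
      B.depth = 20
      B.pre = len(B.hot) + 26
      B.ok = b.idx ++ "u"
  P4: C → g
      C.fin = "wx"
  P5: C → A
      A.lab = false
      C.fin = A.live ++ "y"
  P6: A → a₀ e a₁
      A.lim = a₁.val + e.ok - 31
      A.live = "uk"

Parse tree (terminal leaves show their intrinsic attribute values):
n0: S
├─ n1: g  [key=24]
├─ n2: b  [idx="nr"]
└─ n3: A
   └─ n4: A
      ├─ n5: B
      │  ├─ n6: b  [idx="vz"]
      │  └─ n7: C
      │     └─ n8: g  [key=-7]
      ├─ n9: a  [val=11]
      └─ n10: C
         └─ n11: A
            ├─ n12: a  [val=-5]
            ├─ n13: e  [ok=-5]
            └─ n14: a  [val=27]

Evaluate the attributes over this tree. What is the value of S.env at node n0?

1. n1.key = 24  [terminal]
2. n2.idx = "nr"  [terminal]
3. n3.lab = false  [g.key > 24]
4. n4.lab = false  [A₀.lab == true]
5. n5.hot = "qz"  ["qz"]
6. n6.idx = "vz"  [terminal]
7. n7.depth = 28  [len(B.hot) + 26]
8. n7.val = 7  [len(b.idx) + 5]
9. n7.lim = 2  [len(B.hot)]
10. n8.key = -7  [terminal]
11. n7.fin = "wx"  ["wx"]
12. n5.depth = 20  [20]
13. n5.pre = 28  [len(B.hot) + 26]
14. n5.ok = "vzu"  [b.idx ++ "u"]
15. n9.val = 11  [terminal]
16. n10.depth = 19  [19]
17. n10.val = -8  [B.pre + B.depth - 56]
18. n10.lim = 20  [B.pre * 3 - 64]
19. n11.lab = false  [false]
20. n12.val = -5  [terminal]
21. n13.ok = -5  [terminal]
22. n14.val = 27  [terminal]
23. n11.lim = -9  [a₁.val + e.ok - 31]
24. n11.live = "uk"  ["uk"]
25. n10.fin = "uky"  [A.live ++ "y"]
26. n4.lim = -1  [B.pre * 3 - 85]
27. n4.live = "ukyvzu"  [C.fin ++ B.ok]
28. n3.lim = 19  [19]
29. n3.live = "yukyvzu"  ["y" ++ A₁.live]
30. n0.pre = "nryukyvzu"  [b.idx ++ A.live]
31. n0.key = true  [A.lim > 18]
32. n0.env = "qyukyvzu"  ["q" ++ A.live]

"qyukyvzu"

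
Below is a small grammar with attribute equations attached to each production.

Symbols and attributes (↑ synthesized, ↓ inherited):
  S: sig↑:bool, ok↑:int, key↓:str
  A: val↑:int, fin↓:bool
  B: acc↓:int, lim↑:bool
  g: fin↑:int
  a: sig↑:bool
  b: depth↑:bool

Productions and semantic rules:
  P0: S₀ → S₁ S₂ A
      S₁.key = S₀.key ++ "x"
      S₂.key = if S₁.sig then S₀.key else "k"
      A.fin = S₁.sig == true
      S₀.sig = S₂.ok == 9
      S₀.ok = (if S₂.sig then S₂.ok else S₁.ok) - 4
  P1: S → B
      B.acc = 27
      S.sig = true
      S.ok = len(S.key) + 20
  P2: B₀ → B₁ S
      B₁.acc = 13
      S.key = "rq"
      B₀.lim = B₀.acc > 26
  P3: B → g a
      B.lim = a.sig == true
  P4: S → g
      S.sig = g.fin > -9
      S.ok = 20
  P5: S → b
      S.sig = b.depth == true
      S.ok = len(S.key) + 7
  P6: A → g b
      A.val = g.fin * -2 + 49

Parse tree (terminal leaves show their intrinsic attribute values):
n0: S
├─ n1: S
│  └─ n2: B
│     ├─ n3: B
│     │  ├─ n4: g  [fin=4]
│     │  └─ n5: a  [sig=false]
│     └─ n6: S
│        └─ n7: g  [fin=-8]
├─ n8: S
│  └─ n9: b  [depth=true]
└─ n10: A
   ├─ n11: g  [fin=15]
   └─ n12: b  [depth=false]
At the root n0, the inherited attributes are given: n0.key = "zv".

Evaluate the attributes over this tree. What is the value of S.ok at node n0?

1. n0.key = "zv"  [given at root]
2. n1.key = "zvx"  [S₀.key ++ "x"]
3. n2.acc = 27  [27]
4. n3.acc = 13  [13]
5. n4.fin = 4  [terminal]
6. n5.sig = false  [terminal]
7. n3.lim = false  [a.sig == true]
8. n6.key = "rq"  ["rq"]
9. n7.fin = -8  [terminal]
10. n6.sig = true  [g.fin > -9]
11. n6.ok = 20  [20]
12. n2.lim = true  [B₀.acc > 26]
13. n1.sig = true  [true]
14. n1.ok = 23  [len(S.key) + 20]
15. n8.key = "zv"  [if S₁.sig then S₀.key else "k"]
16. n9.depth = true  [terminal]
17. n8.sig = true  [b.depth == true]
18. n8.ok = 9  [len(S.key) + 7]
19. n10.fin = true  [S₁.sig == true]
20. n11.fin = 15  [terminal]
21. n12.depth = false  [terminal]
22. n10.val = 19  [g.fin * -2 + 49]
23. n0.sig = true  [S₂.ok == 9]
24. n0.ok = 5  [(if S₂.sig then S₂.ok else S₁.ok) - 4]

5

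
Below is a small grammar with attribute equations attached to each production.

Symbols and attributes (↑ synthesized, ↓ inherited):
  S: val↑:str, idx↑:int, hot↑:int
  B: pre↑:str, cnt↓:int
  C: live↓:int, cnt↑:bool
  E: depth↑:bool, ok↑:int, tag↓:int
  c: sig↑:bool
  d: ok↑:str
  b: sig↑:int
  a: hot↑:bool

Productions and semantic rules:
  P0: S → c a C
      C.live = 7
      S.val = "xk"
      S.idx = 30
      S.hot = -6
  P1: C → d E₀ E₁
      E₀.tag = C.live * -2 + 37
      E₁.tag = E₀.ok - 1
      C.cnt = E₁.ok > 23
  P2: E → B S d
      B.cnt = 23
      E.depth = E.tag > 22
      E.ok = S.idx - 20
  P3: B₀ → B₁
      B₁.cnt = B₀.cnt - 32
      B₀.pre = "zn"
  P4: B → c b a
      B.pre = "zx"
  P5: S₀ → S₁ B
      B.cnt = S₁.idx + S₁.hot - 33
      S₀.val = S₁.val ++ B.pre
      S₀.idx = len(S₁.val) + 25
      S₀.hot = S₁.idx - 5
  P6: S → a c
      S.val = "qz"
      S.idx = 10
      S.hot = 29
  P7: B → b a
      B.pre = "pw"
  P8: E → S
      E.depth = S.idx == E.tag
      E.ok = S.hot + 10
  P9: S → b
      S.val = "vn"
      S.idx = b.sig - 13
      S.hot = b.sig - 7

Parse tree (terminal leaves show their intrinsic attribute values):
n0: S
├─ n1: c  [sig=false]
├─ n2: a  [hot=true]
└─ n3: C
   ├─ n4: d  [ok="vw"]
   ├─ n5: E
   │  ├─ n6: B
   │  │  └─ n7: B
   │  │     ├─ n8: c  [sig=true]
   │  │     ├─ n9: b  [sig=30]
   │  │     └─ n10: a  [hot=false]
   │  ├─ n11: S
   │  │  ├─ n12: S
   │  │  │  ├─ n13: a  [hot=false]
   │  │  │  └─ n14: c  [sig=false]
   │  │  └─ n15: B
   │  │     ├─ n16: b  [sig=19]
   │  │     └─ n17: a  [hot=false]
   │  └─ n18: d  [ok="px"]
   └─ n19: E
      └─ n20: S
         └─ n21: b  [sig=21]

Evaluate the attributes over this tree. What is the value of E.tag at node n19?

1. n1.sig = false  [terminal]
2. n2.hot = true  [terminal]
3. n3.live = 7  [7]
4. n4.ok = "vw"  [terminal]
5. n5.tag = 23  [C.live * -2 + 37]
6. n6.cnt = 23  [23]
7. n7.cnt = -9  [B₀.cnt - 32]
8. n8.sig = true  [terminal]
9. n9.sig = 30  [terminal]
10. n10.hot = false  [terminal]
11. n7.pre = "zx"  ["zx"]
12. n6.pre = "zn"  ["zn"]
13. n13.hot = false  [terminal]
14. n14.sig = false  [terminal]
15. n12.val = "qz"  ["qz"]
16. n12.idx = 10  [10]
17. n12.hot = 29  [29]
18. n15.cnt = 6  [S₁.idx + S₁.hot - 33]
19. n16.sig = 19  [terminal]
20. n17.hot = false  [terminal]
21. n15.pre = "pw"  ["pw"]
22. n11.val = "qzpw"  [S₁.val ++ B.pre]
23. n11.idx = 27  [len(S₁.val) + 25]
24. n11.hot = 5  [S₁.idx - 5]
25. n18.ok = "px"  [terminal]
26. n5.depth = true  [E.tag > 22]
27. n5.ok = 7  [S.idx - 20]
28. n19.tag = 6  [E₀.ok - 1]
29. n21.sig = 21  [terminal]
30. n20.val = "vn"  ["vn"]
31. n20.idx = 8  [b.sig - 13]
32. n20.hot = 14  [b.sig - 7]
33. n19.depth = false  [S.idx == E.tag]
34. n19.ok = 24  [S.hot + 10]
35. n3.cnt = true  [E₁.ok > 23]
36. n0.val = "xk"  ["xk"]
37. n0.idx = 30  [30]
38. n0.hot = -6  [-6]

6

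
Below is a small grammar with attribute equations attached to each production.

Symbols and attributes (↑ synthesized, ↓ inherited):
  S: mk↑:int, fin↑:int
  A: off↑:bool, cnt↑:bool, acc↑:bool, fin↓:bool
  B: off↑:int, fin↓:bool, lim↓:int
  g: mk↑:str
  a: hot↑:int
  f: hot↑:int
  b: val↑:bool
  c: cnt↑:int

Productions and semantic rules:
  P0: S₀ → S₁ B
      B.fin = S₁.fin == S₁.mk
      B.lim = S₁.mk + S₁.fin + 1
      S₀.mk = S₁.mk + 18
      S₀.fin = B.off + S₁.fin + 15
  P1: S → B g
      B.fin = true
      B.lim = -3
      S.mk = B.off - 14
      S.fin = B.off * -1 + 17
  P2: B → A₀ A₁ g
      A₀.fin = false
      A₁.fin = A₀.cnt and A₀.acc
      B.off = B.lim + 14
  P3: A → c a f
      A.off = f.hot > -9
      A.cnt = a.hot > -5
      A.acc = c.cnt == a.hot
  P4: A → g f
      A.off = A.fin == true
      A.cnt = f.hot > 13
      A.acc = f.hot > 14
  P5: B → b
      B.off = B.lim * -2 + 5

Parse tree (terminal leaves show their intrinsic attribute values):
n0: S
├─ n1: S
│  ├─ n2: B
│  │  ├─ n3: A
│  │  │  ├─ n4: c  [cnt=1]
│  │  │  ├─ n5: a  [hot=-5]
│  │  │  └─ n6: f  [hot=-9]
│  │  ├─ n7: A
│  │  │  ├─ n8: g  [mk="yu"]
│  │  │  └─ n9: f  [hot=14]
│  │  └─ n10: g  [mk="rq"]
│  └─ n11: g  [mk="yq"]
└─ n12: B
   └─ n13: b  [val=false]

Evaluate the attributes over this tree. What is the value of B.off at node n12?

-3

1. n2.fin = true  [true]
2. n2.lim = -3  [-3]
3. n3.fin = false  [false]
4. n4.cnt = 1  [terminal]
5. n5.hot = -5  [terminal]
6. n6.hot = -9  [terminal]
7. n3.off = false  [f.hot > -9]
8. n3.cnt = false  [a.hot > -5]
9. n3.acc = false  [c.cnt == a.hot]
10. n7.fin = false  [A₀.cnt and A₀.acc]
11. n8.mk = "yu"  [terminal]
12. n9.hot = 14  [terminal]
13. n7.off = false  [A.fin == true]
14. n7.cnt = true  [f.hot > 13]
15. n7.acc = false  [f.hot > 14]
16. n10.mk = "rq"  [terminal]
17. n2.off = 11  [B.lim + 14]
18. n11.mk = "yq"  [terminal]
19. n1.mk = -3  [B.off - 14]
20. n1.fin = 6  [B.off * -1 + 17]
21. n12.fin = false  [S₁.fin == S₁.mk]
22. n12.lim = 4  [S₁.mk + S₁.fin + 1]
23. n13.val = false  [terminal]
24. n12.off = -3  [B.lim * -2 + 5]
25. n0.mk = 15  [S₁.mk + 18]
26. n0.fin = 18  [B.off + S₁.fin + 15]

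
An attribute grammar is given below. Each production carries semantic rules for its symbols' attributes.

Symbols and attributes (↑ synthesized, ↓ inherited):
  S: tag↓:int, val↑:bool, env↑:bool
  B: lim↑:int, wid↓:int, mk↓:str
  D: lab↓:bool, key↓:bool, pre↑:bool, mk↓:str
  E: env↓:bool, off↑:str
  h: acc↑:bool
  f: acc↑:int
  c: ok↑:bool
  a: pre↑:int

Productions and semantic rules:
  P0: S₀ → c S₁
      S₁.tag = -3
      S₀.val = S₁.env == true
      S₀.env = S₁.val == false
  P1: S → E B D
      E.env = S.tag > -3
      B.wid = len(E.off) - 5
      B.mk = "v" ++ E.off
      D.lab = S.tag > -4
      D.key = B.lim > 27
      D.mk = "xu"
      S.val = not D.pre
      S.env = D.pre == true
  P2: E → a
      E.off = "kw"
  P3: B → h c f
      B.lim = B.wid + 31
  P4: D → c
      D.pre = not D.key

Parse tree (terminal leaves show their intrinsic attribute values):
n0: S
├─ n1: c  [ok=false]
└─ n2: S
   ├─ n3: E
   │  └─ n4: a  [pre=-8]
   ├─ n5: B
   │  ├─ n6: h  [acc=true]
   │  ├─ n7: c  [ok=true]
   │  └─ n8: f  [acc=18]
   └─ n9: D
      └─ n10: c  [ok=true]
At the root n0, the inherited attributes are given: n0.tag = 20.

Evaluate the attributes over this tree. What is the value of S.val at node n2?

1. n0.tag = 20  [given at root]
2. n1.ok = false  [terminal]
3. n2.tag = -3  [-3]
4. n3.env = false  [S.tag > -3]
5. n4.pre = -8  [terminal]
6. n3.off = "kw"  ["kw"]
7. n5.wid = -3  [len(E.off) - 5]
8. n5.mk = "vkw"  ["v" ++ E.off]
9. n6.acc = true  [terminal]
10. n7.ok = true  [terminal]
11. n8.acc = 18  [terminal]
12. n5.lim = 28  [B.wid + 31]
13. n9.lab = true  [S.tag > -4]
14. n9.key = true  [B.lim > 27]
15. n9.mk = "xu"  ["xu"]
16. n10.ok = true  [terminal]
17. n9.pre = false  [not D.key]
18. n2.val = true  [not D.pre]
19. n2.env = false  [D.pre == true]
20. n0.val = false  [S₁.env == true]
21. n0.env = false  [S₁.val == false]

true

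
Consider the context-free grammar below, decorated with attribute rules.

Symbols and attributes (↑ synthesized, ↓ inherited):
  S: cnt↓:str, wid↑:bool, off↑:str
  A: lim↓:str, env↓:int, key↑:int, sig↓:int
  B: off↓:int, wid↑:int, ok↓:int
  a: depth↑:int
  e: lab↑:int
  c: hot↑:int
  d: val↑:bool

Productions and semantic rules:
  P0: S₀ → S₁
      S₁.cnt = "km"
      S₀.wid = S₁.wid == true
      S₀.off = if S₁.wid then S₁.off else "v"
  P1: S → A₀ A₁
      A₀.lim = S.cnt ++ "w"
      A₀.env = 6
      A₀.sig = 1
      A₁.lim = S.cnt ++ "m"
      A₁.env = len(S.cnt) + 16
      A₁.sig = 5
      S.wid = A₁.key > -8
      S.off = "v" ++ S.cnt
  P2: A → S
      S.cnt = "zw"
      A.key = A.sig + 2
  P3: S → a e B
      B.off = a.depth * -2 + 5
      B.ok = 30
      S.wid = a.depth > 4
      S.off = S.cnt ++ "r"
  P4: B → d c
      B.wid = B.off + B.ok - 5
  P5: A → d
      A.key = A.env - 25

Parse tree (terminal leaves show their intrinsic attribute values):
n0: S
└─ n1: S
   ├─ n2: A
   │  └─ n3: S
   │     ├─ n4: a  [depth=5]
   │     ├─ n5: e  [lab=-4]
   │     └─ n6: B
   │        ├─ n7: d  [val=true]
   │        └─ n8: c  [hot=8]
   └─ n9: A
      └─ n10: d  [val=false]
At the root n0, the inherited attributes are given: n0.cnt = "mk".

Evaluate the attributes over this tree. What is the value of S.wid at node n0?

1. n0.cnt = "mk"  [given at root]
2. n1.cnt = "km"  ["km"]
3. n2.lim = "kmw"  [S.cnt ++ "w"]
4. n2.env = 6  [6]
5. n2.sig = 1  [1]
6. n3.cnt = "zw"  ["zw"]
7. n4.depth = 5  [terminal]
8. n5.lab = -4  [terminal]
9. n6.off = -5  [a.depth * -2 + 5]
10. n6.ok = 30  [30]
11. n7.val = true  [terminal]
12. n8.hot = 8  [terminal]
13. n6.wid = 20  [B.off + B.ok - 5]
14. n3.wid = true  [a.depth > 4]
15. n3.off = "zwr"  [S.cnt ++ "r"]
16. n2.key = 3  [A.sig + 2]
17. n9.lim = "kmm"  [S.cnt ++ "m"]
18. n9.env = 18  [len(S.cnt) + 16]
19. n9.sig = 5  [5]
20. n10.val = false  [terminal]
21. n9.key = -7  [A.env - 25]
22. n1.wid = true  [A₁.key > -8]
23. n1.off = "vkm"  ["v" ++ S.cnt]
24. n0.wid = true  [S₁.wid == true]
25. n0.off = "vkm"  [if S₁.wid then S₁.off else "v"]

true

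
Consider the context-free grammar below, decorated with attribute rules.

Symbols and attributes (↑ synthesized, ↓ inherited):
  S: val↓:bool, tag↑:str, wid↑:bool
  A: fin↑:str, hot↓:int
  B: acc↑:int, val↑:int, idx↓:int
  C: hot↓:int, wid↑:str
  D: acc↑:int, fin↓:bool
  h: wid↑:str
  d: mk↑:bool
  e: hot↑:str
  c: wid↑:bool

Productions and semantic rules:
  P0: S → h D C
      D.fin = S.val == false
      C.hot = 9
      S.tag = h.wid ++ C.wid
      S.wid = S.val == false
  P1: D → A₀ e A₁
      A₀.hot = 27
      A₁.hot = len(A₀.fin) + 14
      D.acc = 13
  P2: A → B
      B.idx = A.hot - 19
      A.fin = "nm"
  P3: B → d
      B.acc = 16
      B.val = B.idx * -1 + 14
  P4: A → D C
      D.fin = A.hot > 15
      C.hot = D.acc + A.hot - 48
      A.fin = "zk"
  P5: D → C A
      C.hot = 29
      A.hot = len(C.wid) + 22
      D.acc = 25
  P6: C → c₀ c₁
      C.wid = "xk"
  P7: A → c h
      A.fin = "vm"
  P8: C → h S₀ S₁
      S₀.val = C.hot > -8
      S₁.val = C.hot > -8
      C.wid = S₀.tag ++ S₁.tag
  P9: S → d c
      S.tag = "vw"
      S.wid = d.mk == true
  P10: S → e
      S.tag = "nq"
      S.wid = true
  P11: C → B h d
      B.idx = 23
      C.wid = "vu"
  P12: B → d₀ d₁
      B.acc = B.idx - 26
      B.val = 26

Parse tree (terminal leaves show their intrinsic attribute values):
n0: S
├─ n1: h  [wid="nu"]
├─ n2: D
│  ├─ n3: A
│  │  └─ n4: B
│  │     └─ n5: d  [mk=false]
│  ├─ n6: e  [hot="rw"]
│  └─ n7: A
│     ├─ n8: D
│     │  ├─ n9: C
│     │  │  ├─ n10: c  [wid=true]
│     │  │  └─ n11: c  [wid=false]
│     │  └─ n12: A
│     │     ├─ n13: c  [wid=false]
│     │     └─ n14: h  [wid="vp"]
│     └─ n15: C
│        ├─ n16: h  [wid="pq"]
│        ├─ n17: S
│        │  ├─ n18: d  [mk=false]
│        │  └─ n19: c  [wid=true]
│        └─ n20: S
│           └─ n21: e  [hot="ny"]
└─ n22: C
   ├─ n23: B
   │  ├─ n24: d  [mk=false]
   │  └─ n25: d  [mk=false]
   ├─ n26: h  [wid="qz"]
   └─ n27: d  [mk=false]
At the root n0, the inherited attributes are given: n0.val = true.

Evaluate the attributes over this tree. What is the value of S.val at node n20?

true

1. n0.val = true  [given at root]
2. n1.wid = "nu"  [terminal]
3. n2.fin = false  [S.val == false]
4. n3.hot = 27  [27]
5. n4.idx = 8  [A.hot - 19]
6. n5.mk = false  [terminal]
7. n4.acc = 16  [16]
8. n4.val = 6  [B.idx * -1 + 14]
9. n3.fin = "nm"  ["nm"]
10. n6.hot = "rw"  [terminal]
11. n7.hot = 16  [len(A₀.fin) + 14]
12. n8.fin = true  [A.hot > 15]
13. n9.hot = 29  [29]
14. n10.wid = true  [terminal]
15. n11.wid = false  [terminal]
16. n9.wid = "xk"  ["xk"]
17. n12.hot = 24  [len(C.wid) + 22]
18. n13.wid = false  [terminal]
19. n14.wid = "vp"  [terminal]
20. n12.fin = "vm"  ["vm"]
21. n8.acc = 25  [25]
22. n15.hot = -7  [D.acc + A.hot - 48]
23. n16.wid = "pq"  [terminal]
24. n17.val = true  [C.hot > -8]
25. n18.mk = false  [terminal]
26. n19.wid = true  [terminal]
27. n17.tag = "vw"  ["vw"]
28. n17.wid = false  [d.mk == true]
29. n20.val = true  [C.hot > -8]
30. n21.hot = "ny"  [terminal]
31. n20.tag = "nq"  ["nq"]
32. n20.wid = true  [true]
33. n15.wid = "vwnq"  [S₀.tag ++ S₁.tag]
34. n7.fin = "zk"  ["zk"]
35. n2.acc = 13  [13]
36. n22.hot = 9  [9]
37. n23.idx = 23  [23]
38. n24.mk = false  [terminal]
39. n25.mk = false  [terminal]
40. n23.acc = -3  [B.idx - 26]
41. n23.val = 26  [26]
42. n26.wid = "qz"  [terminal]
43. n27.mk = false  [terminal]
44. n22.wid = "vu"  ["vu"]
45. n0.tag = "nuvu"  [h.wid ++ C.wid]
46. n0.wid = false  [S.val == false]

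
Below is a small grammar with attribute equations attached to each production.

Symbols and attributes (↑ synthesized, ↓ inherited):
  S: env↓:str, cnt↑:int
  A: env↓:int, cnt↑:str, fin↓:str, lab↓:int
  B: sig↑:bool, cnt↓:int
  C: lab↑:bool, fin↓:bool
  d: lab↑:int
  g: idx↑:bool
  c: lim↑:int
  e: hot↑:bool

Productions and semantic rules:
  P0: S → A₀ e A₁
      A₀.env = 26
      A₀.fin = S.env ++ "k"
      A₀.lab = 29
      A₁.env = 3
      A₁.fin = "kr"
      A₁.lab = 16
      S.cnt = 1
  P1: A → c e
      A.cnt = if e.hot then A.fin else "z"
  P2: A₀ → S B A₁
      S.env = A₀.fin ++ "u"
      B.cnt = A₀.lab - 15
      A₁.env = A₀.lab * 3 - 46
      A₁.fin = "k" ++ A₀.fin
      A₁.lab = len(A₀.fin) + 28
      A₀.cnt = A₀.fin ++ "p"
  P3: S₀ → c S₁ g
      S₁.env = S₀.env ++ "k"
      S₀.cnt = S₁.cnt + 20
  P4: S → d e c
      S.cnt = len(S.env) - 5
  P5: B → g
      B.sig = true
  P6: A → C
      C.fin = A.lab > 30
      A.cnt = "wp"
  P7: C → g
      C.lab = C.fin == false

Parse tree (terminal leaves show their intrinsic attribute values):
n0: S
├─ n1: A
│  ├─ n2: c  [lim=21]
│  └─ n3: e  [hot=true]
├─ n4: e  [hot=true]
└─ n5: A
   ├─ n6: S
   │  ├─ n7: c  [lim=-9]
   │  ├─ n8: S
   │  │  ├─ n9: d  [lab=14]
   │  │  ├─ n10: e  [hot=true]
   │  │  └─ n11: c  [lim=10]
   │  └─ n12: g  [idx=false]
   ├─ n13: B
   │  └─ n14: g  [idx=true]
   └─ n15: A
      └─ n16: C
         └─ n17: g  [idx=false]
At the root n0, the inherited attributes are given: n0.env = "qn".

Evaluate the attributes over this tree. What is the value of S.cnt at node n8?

1. n0.env = "qn"  [given at root]
2. n1.env = 26  [26]
3. n1.fin = "qnk"  [S.env ++ "k"]
4. n1.lab = 29  [29]
5. n2.lim = 21  [terminal]
6. n3.hot = true  [terminal]
7. n1.cnt = "qnk"  [if e.hot then A.fin else "z"]
8. n4.hot = true  [terminal]
9. n5.env = 3  [3]
10. n5.fin = "kr"  ["kr"]
11. n5.lab = 16  [16]
12. n6.env = "kru"  [A₀.fin ++ "u"]
13. n7.lim = -9  [terminal]
14. n8.env = "kruk"  [S₀.env ++ "k"]
15. n9.lab = 14  [terminal]
16. n10.hot = true  [terminal]
17. n11.lim = 10  [terminal]
18. n8.cnt = -1  [len(S.env) - 5]
19. n12.idx = false  [terminal]
20. n6.cnt = 19  [S₁.cnt + 20]
21. n13.cnt = 1  [A₀.lab - 15]
22. n14.idx = true  [terminal]
23. n13.sig = true  [true]
24. n15.env = 2  [A₀.lab * 3 - 46]
25. n15.fin = "kkr"  ["k" ++ A₀.fin]
26. n15.lab = 30  [len(A₀.fin) + 28]
27. n16.fin = false  [A.lab > 30]
28. n17.idx = false  [terminal]
29. n16.lab = true  [C.fin == false]
30. n15.cnt = "wp"  ["wp"]
31. n5.cnt = "krp"  [A₀.fin ++ "p"]
32. n0.cnt = 1  [1]

-1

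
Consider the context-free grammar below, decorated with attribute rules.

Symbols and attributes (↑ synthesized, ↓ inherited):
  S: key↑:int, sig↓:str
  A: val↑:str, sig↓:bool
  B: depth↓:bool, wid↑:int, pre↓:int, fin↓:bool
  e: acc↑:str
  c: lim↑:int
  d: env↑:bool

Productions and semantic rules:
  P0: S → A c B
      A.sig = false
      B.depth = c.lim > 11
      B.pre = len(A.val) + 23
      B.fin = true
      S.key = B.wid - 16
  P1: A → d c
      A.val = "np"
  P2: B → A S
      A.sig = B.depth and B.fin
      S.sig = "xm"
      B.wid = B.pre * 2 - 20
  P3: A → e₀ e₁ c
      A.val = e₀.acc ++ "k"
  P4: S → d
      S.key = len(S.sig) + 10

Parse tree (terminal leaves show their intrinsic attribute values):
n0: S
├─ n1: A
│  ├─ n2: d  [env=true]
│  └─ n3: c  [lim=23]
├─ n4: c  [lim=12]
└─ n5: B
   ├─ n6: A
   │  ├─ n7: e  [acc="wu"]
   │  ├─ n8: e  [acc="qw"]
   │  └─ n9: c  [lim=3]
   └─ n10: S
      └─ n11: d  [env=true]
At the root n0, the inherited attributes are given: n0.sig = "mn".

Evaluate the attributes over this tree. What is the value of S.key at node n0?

14

1. n0.sig = "mn"  [given at root]
2. n1.sig = false  [false]
3. n2.env = true  [terminal]
4. n3.lim = 23  [terminal]
5. n1.val = "np"  ["np"]
6. n4.lim = 12  [terminal]
7. n5.depth = true  [c.lim > 11]
8. n5.pre = 25  [len(A.val) + 23]
9. n5.fin = true  [true]
10. n6.sig = true  [B.depth and B.fin]
11. n7.acc = "wu"  [terminal]
12. n8.acc = "qw"  [terminal]
13. n9.lim = 3  [terminal]
14. n6.val = "wuk"  [e₀.acc ++ "k"]
15. n10.sig = "xm"  ["xm"]
16. n11.env = true  [terminal]
17. n10.key = 12  [len(S.sig) + 10]
18. n5.wid = 30  [B.pre * 2 - 20]
19. n0.key = 14  [B.wid - 16]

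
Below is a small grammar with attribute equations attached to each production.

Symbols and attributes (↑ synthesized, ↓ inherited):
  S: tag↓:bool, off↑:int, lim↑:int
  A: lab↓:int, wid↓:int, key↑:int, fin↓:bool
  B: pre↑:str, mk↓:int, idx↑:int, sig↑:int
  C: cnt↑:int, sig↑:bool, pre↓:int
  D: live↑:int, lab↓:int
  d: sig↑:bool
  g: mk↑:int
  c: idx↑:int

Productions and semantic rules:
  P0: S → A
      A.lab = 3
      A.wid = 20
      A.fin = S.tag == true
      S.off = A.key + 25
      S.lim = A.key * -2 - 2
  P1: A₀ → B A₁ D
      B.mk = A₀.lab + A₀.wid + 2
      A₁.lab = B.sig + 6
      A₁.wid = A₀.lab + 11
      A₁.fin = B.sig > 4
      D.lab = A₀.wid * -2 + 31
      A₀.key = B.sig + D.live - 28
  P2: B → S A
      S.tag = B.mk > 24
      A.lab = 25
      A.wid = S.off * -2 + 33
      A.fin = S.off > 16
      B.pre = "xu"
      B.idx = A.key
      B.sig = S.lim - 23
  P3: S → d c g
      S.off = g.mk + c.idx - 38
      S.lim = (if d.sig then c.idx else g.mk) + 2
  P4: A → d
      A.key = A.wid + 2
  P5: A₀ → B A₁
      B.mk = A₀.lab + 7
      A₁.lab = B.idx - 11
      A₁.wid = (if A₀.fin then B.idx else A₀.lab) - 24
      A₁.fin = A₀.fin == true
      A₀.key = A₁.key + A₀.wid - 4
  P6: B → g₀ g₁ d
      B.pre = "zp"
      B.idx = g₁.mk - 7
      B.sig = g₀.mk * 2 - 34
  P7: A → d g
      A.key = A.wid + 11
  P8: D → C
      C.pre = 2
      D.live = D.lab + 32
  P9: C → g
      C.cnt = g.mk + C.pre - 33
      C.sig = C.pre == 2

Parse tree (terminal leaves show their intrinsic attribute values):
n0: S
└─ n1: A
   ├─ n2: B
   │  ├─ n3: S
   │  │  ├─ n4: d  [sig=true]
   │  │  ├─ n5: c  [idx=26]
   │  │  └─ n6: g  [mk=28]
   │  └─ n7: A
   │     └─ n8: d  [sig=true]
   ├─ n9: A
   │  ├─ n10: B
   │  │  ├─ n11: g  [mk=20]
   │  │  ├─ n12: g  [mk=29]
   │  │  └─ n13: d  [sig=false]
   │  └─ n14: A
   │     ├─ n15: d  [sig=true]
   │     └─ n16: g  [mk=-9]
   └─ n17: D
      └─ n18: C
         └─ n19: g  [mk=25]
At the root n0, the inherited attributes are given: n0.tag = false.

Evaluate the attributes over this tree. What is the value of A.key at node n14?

1. n0.tag = false  [given at root]
2. n1.lab = 3  [3]
3. n1.wid = 20  [20]
4. n1.fin = false  [S.tag == true]
5. n2.mk = 25  [A₀.lab + A₀.wid + 2]
6. n3.tag = true  [B.mk > 24]
7. n4.sig = true  [terminal]
8. n5.idx = 26  [terminal]
9. n6.mk = 28  [terminal]
10. n3.off = 16  [g.mk + c.idx - 38]
11. n3.lim = 28  [(if d.sig then c.idx else g.mk) + 2]
12. n7.lab = 25  [25]
13. n7.wid = 1  [S.off * -2 + 33]
14. n7.fin = false  [S.off > 16]
15. n8.sig = true  [terminal]
16. n7.key = 3  [A.wid + 2]
17. n2.pre = "xu"  ["xu"]
18. n2.idx = 3  [A.key]
19. n2.sig = 5  [S.lim - 23]
20. n9.lab = 11  [B.sig + 6]
21. n9.wid = 14  [A₀.lab + 11]
22. n9.fin = true  [B.sig > 4]
23. n10.mk = 18  [A₀.lab + 7]
24. n11.mk = 20  [terminal]
25. n12.mk = 29  [terminal]
26. n13.sig = false  [terminal]
27. n10.pre = "zp"  ["zp"]
28. n10.idx = 22  [g₁.mk - 7]
29. n10.sig = 6  [g₀.mk * 2 - 34]
30. n14.lab = 11  [B.idx - 11]
31. n14.wid = -2  [(if A₀.fin then B.idx else A₀.lab) - 24]
32. n14.fin = true  [A₀.fin == true]
33. n15.sig = true  [terminal]
34. n16.mk = -9  [terminal]
35. n14.key = 9  [A.wid + 11]
36. n9.key = 19  [A₁.key + A₀.wid - 4]
37. n17.lab = -9  [A₀.wid * -2 + 31]
38. n18.pre = 2  [2]
39. n19.mk = 25  [terminal]
40. n18.cnt = -6  [g.mk + C.pre - 33]
41. n18.sig = true  [C.pre == 2]
42. n17.live = 23  [D.lab + 32]
43. n1.key = 0  [B.sig + D.live - 28]
44. n0.off = 25  [A.key + 25]
45. n0.lim = -2  [A.key * -2 - 2]

9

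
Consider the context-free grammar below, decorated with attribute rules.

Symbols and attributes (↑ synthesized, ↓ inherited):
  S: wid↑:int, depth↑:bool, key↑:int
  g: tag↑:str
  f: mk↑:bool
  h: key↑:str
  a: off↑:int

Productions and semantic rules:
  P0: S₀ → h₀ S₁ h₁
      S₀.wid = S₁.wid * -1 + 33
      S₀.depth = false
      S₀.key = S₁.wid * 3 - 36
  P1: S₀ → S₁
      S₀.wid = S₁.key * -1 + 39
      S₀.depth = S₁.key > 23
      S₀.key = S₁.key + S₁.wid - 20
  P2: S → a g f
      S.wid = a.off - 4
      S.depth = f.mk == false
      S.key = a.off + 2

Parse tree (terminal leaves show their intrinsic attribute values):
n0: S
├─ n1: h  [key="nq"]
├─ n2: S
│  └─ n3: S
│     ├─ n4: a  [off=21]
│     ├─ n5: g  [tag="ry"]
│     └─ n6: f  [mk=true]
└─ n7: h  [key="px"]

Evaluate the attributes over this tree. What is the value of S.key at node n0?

12

1. n1.key = "nq"  [terminal]
2. n4.off = 21  [terminal]
3. n5.tag = "ry"  [terminal]
4. n6.mk = true  [terminal]
5. n3.wid = 17  [a.off - 4]
6. n3.depth = false  [f.mk == false]
7. n3.key = 23  [a.off + 2]
8. n2.wid = 16  [S₁.key * -1 + 39]
9. n2.depth = false  [S₁.key > 23]
10. n2.key = 20  [S₁.key + S₁.wid - 20]
11. n7.key = "px"  [terminal]
12. n0.wid = 17  [S₁.wid * -1 + 33]
13. n0.depth = false  [false]
14. n0.key = 12  [S₁.wid * 3 - 36]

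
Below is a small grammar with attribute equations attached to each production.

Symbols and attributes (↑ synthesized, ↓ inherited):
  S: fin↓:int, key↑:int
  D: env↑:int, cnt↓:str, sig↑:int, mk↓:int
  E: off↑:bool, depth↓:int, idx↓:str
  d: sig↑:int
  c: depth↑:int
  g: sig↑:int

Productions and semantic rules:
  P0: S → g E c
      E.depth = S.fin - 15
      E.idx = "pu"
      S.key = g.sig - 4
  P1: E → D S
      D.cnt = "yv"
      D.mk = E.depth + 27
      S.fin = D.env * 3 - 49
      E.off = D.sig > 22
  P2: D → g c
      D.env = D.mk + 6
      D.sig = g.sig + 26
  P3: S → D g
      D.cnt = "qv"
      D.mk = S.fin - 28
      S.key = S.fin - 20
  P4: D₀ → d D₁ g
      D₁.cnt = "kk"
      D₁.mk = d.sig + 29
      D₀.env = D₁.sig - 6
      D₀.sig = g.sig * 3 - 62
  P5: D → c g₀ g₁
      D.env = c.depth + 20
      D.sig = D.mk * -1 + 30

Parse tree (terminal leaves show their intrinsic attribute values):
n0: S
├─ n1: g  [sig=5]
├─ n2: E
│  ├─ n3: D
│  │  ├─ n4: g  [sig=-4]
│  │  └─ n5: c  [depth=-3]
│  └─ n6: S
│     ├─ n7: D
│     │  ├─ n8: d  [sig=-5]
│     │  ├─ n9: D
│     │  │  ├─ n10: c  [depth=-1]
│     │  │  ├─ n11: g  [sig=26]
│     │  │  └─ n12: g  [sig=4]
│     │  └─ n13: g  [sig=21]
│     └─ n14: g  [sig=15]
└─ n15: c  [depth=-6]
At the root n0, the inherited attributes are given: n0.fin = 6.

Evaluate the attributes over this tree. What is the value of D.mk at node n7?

1. n0.fin = 6  [given at root]
2. n1.sig = 5  [terminal]
3. n2.depth = -9  [S.fin - 15]
4. n2.idx = "pu"  ["pu"]
5. n3.cnt = "yv"  ["yv"]
6. n3.mk = 18  [E.depth + 27]
7. n4.sig = -4  [terminal]
8. n5.depth = -3  [terminal]
9. n3.env = 24  [D.mk + 6]
10. n3.sig = 22  [g.sig + 26]
11. n6.fin = 23  [D.env * 3 - 49]
12. n7.cnt = "qv"  ["qv"]
13. n7.mk = -5  [S.fin - 28]
14. n8.sig = -5  [terminal]
15. n9.cnt = "kk"  ["kk"]
16. n9.mk = 24  [d.sig + 29]
17. n10.depth = -1  [terminal]
18. n11.sig = 26  [terminal]
19. n12.sig = 4  [terminal]
20. n9.env = 19  [c.depth + 20]
21. n9.sig = 6  [D.mk * -1 + 30]
22. n13.sig = 21  [terminal]
23. n7.env = 0  [D₁.sig - 6]
24. n7.sig = 1  [g.sig * 3 - 62]
25. n14.sig = 15  [terminal]
26. n6.key = 3  [S.fin - 20]
27. n2.off = false  [D.sig > 22]
28. n15.depth = -6  [terminal]
29. n0.key = 1  [g.sig - 4]

-5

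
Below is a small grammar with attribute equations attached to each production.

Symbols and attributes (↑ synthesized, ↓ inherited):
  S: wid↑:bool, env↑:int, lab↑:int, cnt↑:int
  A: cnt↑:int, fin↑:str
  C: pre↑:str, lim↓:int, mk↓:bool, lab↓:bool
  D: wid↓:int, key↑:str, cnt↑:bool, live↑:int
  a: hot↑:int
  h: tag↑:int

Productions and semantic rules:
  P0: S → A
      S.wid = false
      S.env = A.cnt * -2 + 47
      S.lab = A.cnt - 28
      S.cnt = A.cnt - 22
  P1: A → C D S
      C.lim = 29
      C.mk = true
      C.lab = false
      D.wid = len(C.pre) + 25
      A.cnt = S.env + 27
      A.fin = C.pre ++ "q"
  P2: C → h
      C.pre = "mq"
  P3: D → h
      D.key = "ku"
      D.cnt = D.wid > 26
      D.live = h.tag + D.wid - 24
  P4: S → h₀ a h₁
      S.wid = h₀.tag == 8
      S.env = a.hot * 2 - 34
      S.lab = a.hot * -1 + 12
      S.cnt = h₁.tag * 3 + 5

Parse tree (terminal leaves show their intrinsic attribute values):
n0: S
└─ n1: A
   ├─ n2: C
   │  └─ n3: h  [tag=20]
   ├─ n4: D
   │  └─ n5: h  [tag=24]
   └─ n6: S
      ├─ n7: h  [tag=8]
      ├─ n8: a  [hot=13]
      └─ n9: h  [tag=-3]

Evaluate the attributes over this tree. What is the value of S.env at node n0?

1. n2.lim = 29  [29]
2. n2.mk = true  [true]
3. n2.lab = false  [false]
4. n3.tag = 20  [terminal]
5. n2.pre = "mq"  ["mq"]
6. n4.wid = 27  [len(C.pre) + 25]
7. n5.tag = 24  [terminal]
8. n4.key = "ku"  ["ku"]
9. n4.cnt = true  [D.wid > 26]
10. n4.live = 27  [h.tag + D.wid - 24]
11. n7.tag = 8  [terminal]
12. n8.hot = 13  [terminal]
13. n9.tag = -3  [terminal]
14. n6.wid = true  [h₀.tag == 8]
15. n6.env = -8  [a.hot * 2 - 34]
16. n6.lab = -1  [a.hot * -1 + 12]
17. n6.cnt = -4  [h₁.tag * 3 + 5]
18. n1.cnt = 19  [S.env + 27]
19. n1.fin = "mqq"  [C.pre ++ "q"]
20. n0.wid = false  [false]
21. n0.env = 9  [A.cnt * -2 + 47]
22. n0.lab = -9  [A.cnt - 28]
23. n0.cnt = -3  [A.cnt - 22]

9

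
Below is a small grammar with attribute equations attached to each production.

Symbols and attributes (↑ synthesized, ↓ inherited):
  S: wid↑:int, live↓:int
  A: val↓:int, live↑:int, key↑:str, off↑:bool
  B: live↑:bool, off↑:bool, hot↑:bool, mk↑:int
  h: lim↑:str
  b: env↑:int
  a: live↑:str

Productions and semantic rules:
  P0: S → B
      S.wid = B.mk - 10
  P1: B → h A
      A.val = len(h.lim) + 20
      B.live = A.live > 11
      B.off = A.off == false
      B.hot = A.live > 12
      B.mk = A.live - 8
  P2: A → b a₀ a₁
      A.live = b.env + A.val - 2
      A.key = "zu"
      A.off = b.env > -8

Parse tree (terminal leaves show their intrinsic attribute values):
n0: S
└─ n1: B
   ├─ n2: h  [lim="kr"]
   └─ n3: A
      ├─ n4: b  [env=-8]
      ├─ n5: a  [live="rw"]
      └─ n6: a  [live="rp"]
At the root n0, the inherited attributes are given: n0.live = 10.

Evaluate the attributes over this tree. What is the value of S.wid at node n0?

1. n0.live = 10  [given at root]
2. n2.lim = "kr"  [terminal]
3. n3.val = 22  [len(h.lim) + 20]
4. n4.env = -8  [terminal]
5. n5.live = "rw"  [terminal]
6. n6.live = "rp"  [terminal]
7. n3.live = 12  [b.env + A.val - 2]
8. n3.key = "zu"  ["zu"]
9. n3.off = false  [b.env > -8]
10. n1.live = true  [A.live > 11]
11. n1.off = true  [A.off == false]
12. n1.hot = false  [A.live > 12]
13. n1.mk = 4  [A.live - 8]
14. n0.wid = -6  [B.mk - 10]

-6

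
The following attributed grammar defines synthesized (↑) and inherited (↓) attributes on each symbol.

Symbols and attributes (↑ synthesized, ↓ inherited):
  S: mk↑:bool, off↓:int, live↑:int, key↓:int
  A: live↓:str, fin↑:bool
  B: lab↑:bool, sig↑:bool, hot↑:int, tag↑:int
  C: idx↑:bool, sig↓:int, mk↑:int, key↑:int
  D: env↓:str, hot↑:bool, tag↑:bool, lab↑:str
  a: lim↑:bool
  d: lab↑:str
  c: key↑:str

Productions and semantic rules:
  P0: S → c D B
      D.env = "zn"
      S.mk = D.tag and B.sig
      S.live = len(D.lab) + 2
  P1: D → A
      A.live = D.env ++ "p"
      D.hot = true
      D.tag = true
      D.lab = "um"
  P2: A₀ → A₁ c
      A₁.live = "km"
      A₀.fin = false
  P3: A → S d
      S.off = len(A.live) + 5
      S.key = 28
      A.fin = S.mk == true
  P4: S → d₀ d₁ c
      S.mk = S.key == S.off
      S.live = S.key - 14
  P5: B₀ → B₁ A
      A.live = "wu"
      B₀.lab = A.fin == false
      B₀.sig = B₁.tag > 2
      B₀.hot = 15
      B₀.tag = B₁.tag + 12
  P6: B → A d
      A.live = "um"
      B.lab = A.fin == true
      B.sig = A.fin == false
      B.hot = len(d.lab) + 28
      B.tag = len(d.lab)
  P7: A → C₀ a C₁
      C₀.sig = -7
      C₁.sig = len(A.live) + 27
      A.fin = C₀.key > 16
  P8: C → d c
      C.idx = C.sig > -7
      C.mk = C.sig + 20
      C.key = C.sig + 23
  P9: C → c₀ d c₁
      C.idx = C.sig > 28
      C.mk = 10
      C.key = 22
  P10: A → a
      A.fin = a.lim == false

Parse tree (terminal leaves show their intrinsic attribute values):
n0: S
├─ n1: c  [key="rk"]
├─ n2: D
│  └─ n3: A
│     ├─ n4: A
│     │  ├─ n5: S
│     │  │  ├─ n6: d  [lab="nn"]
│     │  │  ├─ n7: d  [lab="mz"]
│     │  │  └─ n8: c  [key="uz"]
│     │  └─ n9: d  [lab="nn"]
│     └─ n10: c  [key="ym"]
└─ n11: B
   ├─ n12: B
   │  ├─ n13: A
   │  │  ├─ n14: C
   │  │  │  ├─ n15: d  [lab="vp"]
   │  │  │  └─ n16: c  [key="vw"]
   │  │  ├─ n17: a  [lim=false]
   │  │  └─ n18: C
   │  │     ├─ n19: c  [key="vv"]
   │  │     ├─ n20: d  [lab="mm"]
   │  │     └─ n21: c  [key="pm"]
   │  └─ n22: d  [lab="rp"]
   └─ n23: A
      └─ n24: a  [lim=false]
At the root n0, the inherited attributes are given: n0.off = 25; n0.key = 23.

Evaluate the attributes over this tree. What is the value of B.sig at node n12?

true

1. n0.off = 25  [given at root]
2. n0.key = 23  [given at root]
3. n1.key = "rk"  [terminal]
4. n2.env = "zn"  ["zn"]
5. n3.live = "znp"  [D.env ++ "p"]
6. n4.live = "km"  ["km"]
7. n5.off = 7  [len(A.live) + 5]
8. n5.key = 28  [28]
9. n6.lab = "nn"  [terminal]
10. n7.lab = "mz"  [terminal]
11. n8.key = "uz"  [terminal]
12. n5.mk = false  [S.key == S.off]
13. n5.live = 14  [S.key - 14]
14. n9.lab = "nn"  [terminal]
15. n4.fin = false  [S.mk == true]
16. n10.key = "ym"  [terminal]
17. n3.fin = false  [false]
18. n2.hot = true  [true]
19. n2.tag = true  [true]
20. n2.lab = "um"  ["um"]
21. n13.live = "um"  ["um"]
22. n14.sig = -7  [-7]
23. n15.lab = "vp"  [terminal]
24. n16.key = "vw"  [terminal]
25. n14.idx = false  [C.sig > -7]
26. n14.mk = 13  [C.sig + 20]
27. n14.key = 16  [C.sig + 23]
28. n17.lim = false  [terminal]
29. n18.sig = 29  [len(A.live) + 27]
30. n19.key = "vv"  [terminal]
31. n20.lab = "mm"  [terminal]
32. n21.key = "pm"  [terminal]
33. n18.idx = true  [C.sig > 28]
34. n18.mk = 10  [10]
35. n18.key = 22  [22]
36. n13.fin = false  [C₀.key > 16]
37. n22.lab = "rp"  [terminal]
38. n12.lab = false  [A.fin == true]
39. n12.sig = true  [A.fin == false]
40. n12.hot = 30  [len(d.lab) + 28]
41. n12.tag = 2  [len(d.lab)]
42. n23.live = "wu"  ["wu"]
43. n24.lim = false  [terminal]
44. n23.fin = true  [a.lim == false]
45. n11.lab = false  [A.fin == false]
46. n11.sig = false  [B₁.tag > 2]
47. n11.hot = 15  [15]
48. n11.tag = 14  [B₁.tag + 12]
49. n0.mk = false  [D.tag and B.sig]
50. n0.live = 4  [len(D.lab) + 2]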